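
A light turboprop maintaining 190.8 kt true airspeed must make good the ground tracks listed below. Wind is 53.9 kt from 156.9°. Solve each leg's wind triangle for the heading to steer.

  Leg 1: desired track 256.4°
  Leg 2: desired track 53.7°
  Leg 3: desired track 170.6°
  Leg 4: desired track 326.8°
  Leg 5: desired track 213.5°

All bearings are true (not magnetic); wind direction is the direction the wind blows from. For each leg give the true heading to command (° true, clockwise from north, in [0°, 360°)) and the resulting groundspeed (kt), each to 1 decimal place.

Leg 1: heading=240.2°, groundspeed=192.1 kt
Leg 2: heading=69.7°, groundspeed=195.7 kt
Leg 3: heading=166.8°, groundspeed=138.0 kt
Leg 4: heading=324.0°, groundspeed=243.6 kt
Leg 5: heading=199.9°, groundspeed=155.7 kt

Leg 1: desired track 256.4°; wind correction -16.2° → command heading 240.2°, groundspeed 192.1 kt
Leg 2: desired track 53.7°; wind correction +16.0° → command heading 69.7°, groundspeed 195.7 kt
Leg 3: desired track 170.6°; wind correction -3.8° → command heading 166.8°, groundspeed 138.0 kt
Leg 4: desired track 326.8°; wind correction -2.8° → command heading 324.0°, groundspeed 243.6 kt
Leg 5: desired track 213.5°; wind correction -13.6° → command heading 199.9°, groundspeed 155.7 kt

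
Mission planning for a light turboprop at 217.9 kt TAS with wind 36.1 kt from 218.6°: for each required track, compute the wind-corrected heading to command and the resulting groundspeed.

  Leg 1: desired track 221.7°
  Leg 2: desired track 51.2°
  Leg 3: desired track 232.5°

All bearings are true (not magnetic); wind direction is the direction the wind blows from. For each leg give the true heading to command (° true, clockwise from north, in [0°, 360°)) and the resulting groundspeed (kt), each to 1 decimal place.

Leg 1: heading=221.2°, groundspeed=181.8 kt
Leg 2: heading=53.3°, groundspeed=253.0 kt
Leg 3: heading=230.2°, groundspeed=182.7 kt

Leg 1: desired track 221.7°; wind correction -0.5° → command heading 221.2°, groundspeed 181.8 kt
Leg 2: desired track 51.2°; wind correction +2.1° → command heading 53.3°, groundspeed 253.0 kt
Leg 3: desired track 232.5°; wind correction -2.3° → command heading 230.2°, groundspeed 182.7 kt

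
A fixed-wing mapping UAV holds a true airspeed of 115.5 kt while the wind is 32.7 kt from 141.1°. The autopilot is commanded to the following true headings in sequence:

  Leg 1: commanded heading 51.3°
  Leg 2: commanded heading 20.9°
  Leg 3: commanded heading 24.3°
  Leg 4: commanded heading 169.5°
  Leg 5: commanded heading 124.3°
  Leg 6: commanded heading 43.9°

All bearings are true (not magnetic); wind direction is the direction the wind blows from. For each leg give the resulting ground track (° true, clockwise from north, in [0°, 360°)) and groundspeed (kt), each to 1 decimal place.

Leg 1: track=35.5°, groundspeed=119.9 kt
Leg 2: track=8.8°, groundspeed=134.9 kt
Leg 3: track=11.7°, groundspeed=133.5 kt
Leg 4: track=179.7°, groundspeed=88.1 kt
Leg 5: track=117.9°, groundspeed=84.7 kt
Leg 6: track=28.7°, groundspeed=123.9 kt

Leg 1: heading 51.3°; drift -15.8° → track 35.5°, groundspeed 119.9 kt
Leg 2: heading 20.9°; drift -12.1° → track 8.8°, groundspeed 134.9 kt
Leg 3: heading 24.3°; drift -12.6° → track 11.7°, groundspeed 133.5 kt
Leg 4: heading 169.5°; drift +10.2° → track 179.7°, groundspeed 88.1 kt
Leg 5: heading 124.3°; drift -6.4° → track 117.9°, groundspeed 84.7 kt
Leg 6: heading 43.9°; drift -15.2° → track 28.7°, groundspeed 123.9 kt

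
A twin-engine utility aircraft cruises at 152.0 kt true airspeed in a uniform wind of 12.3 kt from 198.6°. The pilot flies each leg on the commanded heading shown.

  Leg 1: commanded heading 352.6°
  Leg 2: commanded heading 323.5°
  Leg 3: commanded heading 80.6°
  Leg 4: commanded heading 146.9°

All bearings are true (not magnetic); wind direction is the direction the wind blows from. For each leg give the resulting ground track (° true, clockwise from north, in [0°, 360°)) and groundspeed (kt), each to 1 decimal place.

Leg 1: heading 352.6°; drift +1.9° → track 354.5°, groundspeed 163.1 kt
Leg 2: heading 323.5°; drift +3.6° → track 327.1°, groundspeed 159.4 kt
Leg 3: heading 80.6°; drift -3.9° → track 76.7°, groundspeed 158.1 kt
Leg 4: heading 146.9°; drift -3.8° → track 143.1°, groundspeed 144.7 kt

Leg 1: track=354.5°, groundspeed=163.1 kt
Leg 2: track=327.1°, groundspeed=159.4 kt
Leg 3: track=76.7°, groundspeed=158.1 kt
Leg 4: track=143.1°, groundspeed=144.7 kt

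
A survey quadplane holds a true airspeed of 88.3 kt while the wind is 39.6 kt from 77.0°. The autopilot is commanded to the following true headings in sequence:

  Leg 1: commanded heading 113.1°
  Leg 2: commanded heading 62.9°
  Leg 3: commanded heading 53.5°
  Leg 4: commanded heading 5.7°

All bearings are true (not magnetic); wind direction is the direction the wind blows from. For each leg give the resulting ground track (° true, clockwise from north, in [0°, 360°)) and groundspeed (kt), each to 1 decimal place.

Leg 1: heading 113.1°; drift +22.5° → track 135.6°, groundspeed 60.9 kt
Leg 2: heading 62.9°; drift -10.9° → track 52.0°, groundspeed 50.8 kt
Leg 3: heading 53.5°; drift -16.9° → track 36.6°, groundspeed 54.3 kt
Leg 4: heading 5.7°; drift -26.4° → track 339.3°, groundspeed 84.4 kt

Leg 1: track=135.6°, groundspeed=60.9 kt
Leg 2: track=52.0°, groundspeed=50.8 kt
Leg 3: track=36.6°, groundspeed=54.3 kt
Leg 4: track=339.3°, groundspeed=84.4 kt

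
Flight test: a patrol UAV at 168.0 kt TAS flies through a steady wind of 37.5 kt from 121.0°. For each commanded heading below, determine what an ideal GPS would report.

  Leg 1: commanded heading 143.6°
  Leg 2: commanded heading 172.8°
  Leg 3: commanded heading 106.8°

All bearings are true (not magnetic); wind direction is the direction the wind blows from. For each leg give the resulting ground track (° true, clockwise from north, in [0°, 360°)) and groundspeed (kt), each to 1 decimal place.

Leg 1: heading 143.6°; drift +6.2° → track 149.8°, groundspeed 134.2 kt
Leg 2: heading 172.8°; drift +11.5° → track 184.3°, groundspeed 147.8 kt
Leg 3: heading 106.8°; drift -4.0° → track 102.8°, groundspeed 132.0 kt

Leg 1: track=149.8°, groundspeed=134.2 kt
Leg 2: track=184.3°, groundspeed=147.8 kt
Leg 3: track=102.8°, groundspeed=132.0 kt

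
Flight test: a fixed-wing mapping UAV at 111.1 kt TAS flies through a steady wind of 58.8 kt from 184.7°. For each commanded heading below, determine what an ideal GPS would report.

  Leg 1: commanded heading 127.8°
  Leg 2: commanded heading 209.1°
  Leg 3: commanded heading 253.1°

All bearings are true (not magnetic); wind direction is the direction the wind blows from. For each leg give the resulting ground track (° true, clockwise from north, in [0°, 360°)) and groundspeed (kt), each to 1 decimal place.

Leg 1: track=95.9°, groundspeed=93.1 kt
Leg 2: track=232.0°, groundspeed=62.5 kt
Leg 3: track=284.5°, groundspeed=104.8 kt

Leg 1: heading 127.8°; drift -31.9° → track 95.9°, groundspeed 93.1 kt
Leg 2: heading 209.1°; drift +22.9° → track 232.0°, groundspeed 62.5 kt
Leg 3: heading 253.1°; drift +31.4° → track 284.5°, groundspeed 104.8 kt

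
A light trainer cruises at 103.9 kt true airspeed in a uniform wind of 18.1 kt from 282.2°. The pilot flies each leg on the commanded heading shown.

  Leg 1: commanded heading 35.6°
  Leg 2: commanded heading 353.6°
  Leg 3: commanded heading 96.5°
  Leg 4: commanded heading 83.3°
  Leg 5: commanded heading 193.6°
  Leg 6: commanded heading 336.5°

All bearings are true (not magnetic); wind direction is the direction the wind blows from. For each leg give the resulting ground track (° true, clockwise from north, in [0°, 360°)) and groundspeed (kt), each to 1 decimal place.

Leg 1: heading 35.6°; drift +8.5° → track 44.1°, groundspeed 112.3 kt
Leg 2: heading 353.6°; drift +9.9° → track 3.5°, groundspeed 99.6 kt
Leg 3: heading 96.5°; drift +0.8° → track 97.3°, groundspeed 121.9 kt
Leg 4: heading 83.3°; drift +2.8° → track 86.1°, groundspeed 121.2 kt
Leg 5: heading 193.6°; drift -9.9° → track 183.7°, groundspeed 105.0 kt
Leg 6: heading 336.5°; drift +8.9° → track 345.4°, groundspeed 94.5 kt

Leg 1: track=44.1°, groundspeed=112.3 kt
Leg 2: track=3.5°, groundspeed=99.6 kt
Leg 3: track=97.3°, groundspeed=121.9 kt
Leg 4: track=86.1°, groundspeed=121.2 kt
Leg 5: track=183.7°, groundspeed=105.0 kt
Leg 6: track=345.4°, groundspeed=94.5 kt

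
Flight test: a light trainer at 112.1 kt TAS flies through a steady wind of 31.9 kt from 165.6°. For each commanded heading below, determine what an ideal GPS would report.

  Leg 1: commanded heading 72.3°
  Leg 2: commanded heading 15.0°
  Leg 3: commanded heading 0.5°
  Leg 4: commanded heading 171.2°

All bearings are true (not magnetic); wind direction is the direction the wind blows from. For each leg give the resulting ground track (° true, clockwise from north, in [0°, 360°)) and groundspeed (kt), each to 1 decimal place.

Leg 1: track=56.7°, groundspeed=118.3 kt
Leg 2: track=8.6°, groundspeed=140.8 kt
Leg 3: track=357.2°, groundspeed=143.2 kt
Leg 4: track=173.4°, groundspeed=80.4 kt

Leg 1: heading 72.3°; drift -15.6° → track 56.7°, groundspeed 118.3 kt
Leg 2: heading 15.0°; drift -6.4° → track 8.6°, groundspeed 140.8 kt
Leg 3: heading 0.5°; drift -3.3° → track 357.2°, groundspeed 143.2 kt
Leg 4: heading 171.2°; drift +2.2° → track 173.4°, groundspeed 80.4 kt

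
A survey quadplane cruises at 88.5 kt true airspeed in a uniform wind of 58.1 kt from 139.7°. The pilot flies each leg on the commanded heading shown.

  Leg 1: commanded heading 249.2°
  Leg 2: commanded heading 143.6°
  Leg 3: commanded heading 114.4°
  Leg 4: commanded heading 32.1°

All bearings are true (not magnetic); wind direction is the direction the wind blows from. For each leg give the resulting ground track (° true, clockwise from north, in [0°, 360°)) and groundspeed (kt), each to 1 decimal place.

Leg 1: heading 249.2°; drift +26.9° → track 276.1°, groundspeed 121.0 kt
Leg 2: heading 143.6°; drift +7.4° → track 151.0°, groundspeed 30.8 kt
Leg 3: heading 114.4°; drift -34.6° → track 79.8°, groundspeed 43.7 kt
Leg 4: heading 32.1°; drift -27.6° → track 4.5°, groundspeed 119.7 kt

Leg 1: track=276.1°, groundspeed=121.0 kt
Leg 2: track=151.0°, groundspeed=30.8 kt
Leg 3: track=79.8°, groundspeed=43.7 kt
Leg 4: track=4.5°, groundspeed=119.7 kt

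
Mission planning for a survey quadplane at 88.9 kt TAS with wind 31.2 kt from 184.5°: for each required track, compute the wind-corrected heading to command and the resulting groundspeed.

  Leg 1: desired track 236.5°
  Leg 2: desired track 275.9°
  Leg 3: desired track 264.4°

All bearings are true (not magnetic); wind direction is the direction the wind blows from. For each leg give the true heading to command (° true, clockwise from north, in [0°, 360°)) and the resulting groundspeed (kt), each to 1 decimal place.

Leg 1: heading=220.4°, groundspeed=66.2 kt
Leg 2: heading=255.4°, groundspeed=84.0 kt
Leg 3: heading=244.2°, groundspeed=78.0 kt

Leg 1: desired track 236.5°; wind correction -16.1° → command heading 220.4°, groundspeed 66.2 kt
Leg 2: desired track 275.9°; wind correction -20.5° → command heading 255.4°, groundspeed 84.0 kt
Leg 3: desired track 264.4°; wind correction -20.2° → command heading 244.2°, groundspeed 78.0 kt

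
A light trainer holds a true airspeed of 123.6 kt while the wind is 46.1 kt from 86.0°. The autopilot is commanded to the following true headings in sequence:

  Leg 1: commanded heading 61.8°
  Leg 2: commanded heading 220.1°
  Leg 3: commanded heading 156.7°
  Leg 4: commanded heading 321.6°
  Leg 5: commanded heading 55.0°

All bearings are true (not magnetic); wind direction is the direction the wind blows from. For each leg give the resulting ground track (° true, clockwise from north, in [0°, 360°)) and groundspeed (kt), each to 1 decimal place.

Leg 1: track=48.8°, groundspeed=83.7 kt
Leg 2: track=232.1°, groundspeed=159.2 kt
Leg 3: track=178.6°, groundspeed=116.8 kt
Leg 4: track=307.3°, groundspeed=154.4 kt
Leg 5: track=39.2°, groundspeed=87.4 kt

Leg 1: heading 61.8°; drift -13.0° → track 48.8°, groundspeed 83.7 kt
Leg 2: heading 220.1°; drift +12.0° → track 232.1°, groundspeed 159.2 kt
Leg 3: heading 156.7°; drift +21.9° → track 178.6°, groundspeed 116.8 kt
Leg 4: heading 321.6°; drift -14.3° → track 307.3°, groundspeed 154.4 kt
Leg 5: heading 55.0°; drift -15.8° → track 39.2°, groundspeed 87.4 kt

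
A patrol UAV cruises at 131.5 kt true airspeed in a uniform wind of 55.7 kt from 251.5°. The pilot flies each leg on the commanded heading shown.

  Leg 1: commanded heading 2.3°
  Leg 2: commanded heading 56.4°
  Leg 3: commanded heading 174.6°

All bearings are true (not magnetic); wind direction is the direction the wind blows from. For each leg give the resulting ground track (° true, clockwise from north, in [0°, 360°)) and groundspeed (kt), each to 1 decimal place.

Leg 1: track=21.3°, groundspeed=160.0 kt
Leg 2: track=60.9°, groundspeed=185.8 kt
Leg 3: track=150.1°, groundspeed=130.7 kt

Leg 1: heading 2.3°; drift +19.0° → track 21.3°, groundspeed 160.0 kt
Leg 2: heading 56.4°; drift +4.5° → track 60.9°, groundspeed 185.8 kt
Leg 3: heading 174.6°; drift -24.5° → track 150.1°, groundspeed 130.7 kt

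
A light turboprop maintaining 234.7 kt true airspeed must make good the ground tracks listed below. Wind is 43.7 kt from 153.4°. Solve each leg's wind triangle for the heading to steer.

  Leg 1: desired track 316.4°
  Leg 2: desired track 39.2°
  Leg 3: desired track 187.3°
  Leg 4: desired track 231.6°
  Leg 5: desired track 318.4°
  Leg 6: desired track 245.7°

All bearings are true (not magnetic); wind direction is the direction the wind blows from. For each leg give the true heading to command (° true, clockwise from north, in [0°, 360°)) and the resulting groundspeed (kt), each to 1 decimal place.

Leg 1: heading=313.3°, groundspeed=276.1 kt
Leg 2: heading=49.0°, groundspeed=249.2 kt
Leg 3: heading=181.3°, groundspeed=197.2 kt
Leg 4: heading=221.1°, groundspeed=221.8 kt
Leg 5: heading=315.6°, groundspeed=276.6 kt
Leg 6: heading=235.0°, groundspeed=232.4 kt

Leg 1: desired track 316.4°; wind correction -3.1° → command heading 313.3°, groundspeed 276.1 kt
Leg 2: desired track 39.2°; wind correction +9.8° → command heading 49.0°, groundspeed 249.2 kt
Leg 3: desired track 187.3°; wind correction -6.0° → command heading 181.3°, groundspeed 197.2 kt
Leg 4: desired track 231.6°; wind correction -10.5° → command heading 221.1°, groundspeed 221.8 kt
Leg 5: desired track 318.4°; wind correction -2.8° → command heading 315.6°, groundspeed 276.6 kt
Leg 6: desired track 245.7°; wind correction -10.7° → command heading 235.0°, groundspeed 232.4 kt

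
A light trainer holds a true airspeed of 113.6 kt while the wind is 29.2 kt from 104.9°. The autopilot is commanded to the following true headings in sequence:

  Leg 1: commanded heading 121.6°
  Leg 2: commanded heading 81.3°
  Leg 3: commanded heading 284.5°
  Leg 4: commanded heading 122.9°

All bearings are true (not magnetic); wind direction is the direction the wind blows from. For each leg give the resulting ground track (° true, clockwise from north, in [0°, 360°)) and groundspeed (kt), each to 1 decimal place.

Leg 1: heading 121.6°; drift +5.6° → track 127.2°, groundspeed 86.0 kt
Leg 2: heading 81.3°; drift -7.7° → track 73.6°, groundspeed 87.6 kt
Leg 3: heading 284.5°; drift +0.1° → track 284.6°, groundspeed 142.8 kt
Leg 4: heading 122.9°; drift +6.0° → track 128.9°, groundspeed 86.3 kt

Leg 1: track=127.2°, groundspeed=86.0 kt
Leg 2: track=73.6°, groundspeed=87.6 kt
Leg 3: track=284.6°, groundspeed=142.8 kt
Leg 4: track=128.9°, groundspeed=86.3 kt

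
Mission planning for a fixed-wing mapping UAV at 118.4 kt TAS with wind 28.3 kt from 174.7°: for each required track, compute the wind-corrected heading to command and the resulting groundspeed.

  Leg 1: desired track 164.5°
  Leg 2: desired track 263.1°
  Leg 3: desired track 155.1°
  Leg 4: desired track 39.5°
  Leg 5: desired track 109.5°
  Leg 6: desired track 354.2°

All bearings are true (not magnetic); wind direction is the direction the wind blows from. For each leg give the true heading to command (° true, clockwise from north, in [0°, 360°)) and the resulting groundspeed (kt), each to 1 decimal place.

Leg 1: desired track 164.5°; wind correction +2.4° → command heading 166.9°, groundspeed 90.4 kt
Leg 2: desired track 263.1°; wind correction -13.8° → command heading 249.3°, groundspeed 114.2 kt
Leg 3: desired track 155.1°; wind correction +4.6° → command heading 159.7°, groundspeed 91.4 kt
Leg 4: desired track 39.5°; wind correction +9.7° → command heading 49.2°, groundspeed 136.8 kt
Leg 5: desired track 109.5°; wind correction +12.5° → command heading 122.0°, groundspeed 103.7 kt
Leg 6: desired track 354.2°; wind correction -0.1° → command heading 354.1°, groundspeed 146.7 kt

Leg 1: heading=166.9°, groundspeed=90.4 kt
Leg 2: heading=249.3°, groundspeed=114.2 kt
Leg 3: heading=159.7°, groundspeed=91.4 kt
Leg 4: heading=49.2°, groundspeed=136.8 kt
Leg 5: heading=122.0°, groundspeed=103.7 kt
Leg 6: heading=354.1°, groundspeed=146.7 kt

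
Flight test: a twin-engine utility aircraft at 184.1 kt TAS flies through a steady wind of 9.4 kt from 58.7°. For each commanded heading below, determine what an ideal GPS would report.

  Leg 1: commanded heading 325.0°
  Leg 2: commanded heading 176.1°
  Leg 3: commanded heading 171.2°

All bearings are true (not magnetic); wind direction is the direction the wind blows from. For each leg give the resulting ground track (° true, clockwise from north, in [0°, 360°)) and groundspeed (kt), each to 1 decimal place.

Leg 1: heading 325.0°; drift -2.9° → track 322.1°, groundspeed 184.9 kt
Leg 2: heading 176.1°; drift +2.5° → track 178.6°, groundspeed 188.6 kt
Leg 3: heading 171.2°; drift +2.6° → track 173.8°, groundspeed 187.9 kt

Leg 1: track=322.1°, groundspeed=184.9 kt
Leg 2: track=178.6°, groundspeed=188.6 kt
Leg 3: track=173.8°, groundspeed=187.9 kt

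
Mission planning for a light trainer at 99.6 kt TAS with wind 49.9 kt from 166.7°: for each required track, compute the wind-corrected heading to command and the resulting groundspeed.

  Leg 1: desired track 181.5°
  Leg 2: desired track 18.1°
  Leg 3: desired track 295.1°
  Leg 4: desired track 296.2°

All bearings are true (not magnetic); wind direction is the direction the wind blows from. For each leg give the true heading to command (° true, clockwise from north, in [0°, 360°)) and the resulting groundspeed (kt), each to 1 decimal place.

Leg 1: heading=174.1°, groundspeed=50.5 kt
Leg 2: heading=33.2°, groundspeed=138.7 kt
Leg 3: heading=272.0°, groundspeed=122.6 kt
Leg 4: heading=273.5°, groundspeed=123.6 kt

Leg 1: desired track 181.5°; wind correction -7.4° → command heading 174.1°, groundspeed 50.5 kt
Leg 2: desired track 18.1°; wind correction +15.1° → command heading 33.2°, groundspeed 138.7 kt
Leg 3: desired track 295.1°; wind correction -23.1° → command heading 272.0°, groundspeed 122.6 kt
Leg 4: desired track 296.2°; wind correction -22.7° → command heading 273.5°, groundspeed 123.6 kt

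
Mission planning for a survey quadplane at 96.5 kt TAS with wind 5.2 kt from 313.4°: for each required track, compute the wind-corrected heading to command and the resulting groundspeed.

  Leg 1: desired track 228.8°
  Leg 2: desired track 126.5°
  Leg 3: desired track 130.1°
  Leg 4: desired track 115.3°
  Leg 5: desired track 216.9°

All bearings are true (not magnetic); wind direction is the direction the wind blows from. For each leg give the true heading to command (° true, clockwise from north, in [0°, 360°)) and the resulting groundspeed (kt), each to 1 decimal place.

Leg 1: desired track 228.8°; wind correction +3.1° → command heading 231.9°, groundspeed 95.9 kt
Leg 2: desired track 126.5°; wind correction -0.4° → command heading 126.1°, groundspeed 101.7 kt
Leg 3: desired track 130.1°; wind correction -0.2° → command heading 129.9°, groundspeed 101.7 kt
Leg 4: desired track 115.3°; wind correction -1.0° → command heading 114.3°, groundspeed 101.4 kt
Leg 5: desired track 216.9°; wind correction +3.1° → command heading 220.0°, groundspeed 97.0 kt

Leg 1: heading=231.9°, groundspeed=95.9 kt
Leg 2: heading=126.1°, groundspeed=101.7 kt
Leg 3: heading=129.9°, groundspeed=101.7 kt
Leg 4: heading=114.3°, groundspeed=101.4 kt
Leg 5: heading=220.0°, groundspeed=97.0 kt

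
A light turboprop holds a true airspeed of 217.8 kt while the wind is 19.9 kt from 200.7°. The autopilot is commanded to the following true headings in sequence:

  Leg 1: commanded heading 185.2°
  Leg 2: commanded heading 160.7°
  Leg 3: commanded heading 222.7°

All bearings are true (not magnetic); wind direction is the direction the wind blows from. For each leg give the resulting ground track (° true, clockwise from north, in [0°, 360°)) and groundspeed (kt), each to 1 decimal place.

Leg 1: heading 185.2°; drift -1.5° → track 183.7°, groundspeed 198.7 kt
Leg 2: heading 160.7°; drift -3.6° → track 157.1°, groundspeed 203.0 kt
Leg 3: heading 222.7°; drift +2.1° → track 224.8°, groundspeed 199.5 kt

Leg 1: track=183.7°, groundspeed=198.7 kt
Leg 2: track=157.1°, groundspeed=203.0 kt
Leg 3: track=224.8°, groundspeed=199.5 kt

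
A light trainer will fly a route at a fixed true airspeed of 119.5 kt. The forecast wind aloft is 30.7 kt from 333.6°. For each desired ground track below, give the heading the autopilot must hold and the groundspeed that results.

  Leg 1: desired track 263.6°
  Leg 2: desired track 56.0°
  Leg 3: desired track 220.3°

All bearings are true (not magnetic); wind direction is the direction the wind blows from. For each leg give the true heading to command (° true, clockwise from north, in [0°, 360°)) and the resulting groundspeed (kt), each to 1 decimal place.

Leg 1: desired track 263.6°; wind correction +14.0° → command heading 277.6°, groundspeed 105.5 kt
Leg 2: desired track 56.0°; wind correction -14.8° → command heading 41.2°, groundspeed 111.5 kt
Leg 3: desired track 220.3°; wind correction +13.6° → command heading 233.9°, groundspeed 128.3 kt

Leg 1: heading=277.6°, groundspeed=105.5 kt
Leg 2: heading=41.2°, groundspeed=111.5 kt
Leg 3: heading=233.9°, groundspeed=128.3 kt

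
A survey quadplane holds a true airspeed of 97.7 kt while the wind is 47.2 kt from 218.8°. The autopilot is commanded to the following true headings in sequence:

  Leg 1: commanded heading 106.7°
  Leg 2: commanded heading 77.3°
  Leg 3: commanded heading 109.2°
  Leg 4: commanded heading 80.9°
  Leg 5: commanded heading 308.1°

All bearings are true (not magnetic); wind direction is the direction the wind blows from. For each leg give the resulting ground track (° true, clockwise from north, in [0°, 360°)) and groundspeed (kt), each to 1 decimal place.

Leg 1: heading 106.7°; drift -20.7° → track 86.0°, groundspeed 123.5 kt
Leg 2: heading 77.3°; drift -12.3° → track 65.0°, groundspeed 137.8 kt
Leg 3: heading 109.2°; drift -21.4° → track 87.8°, groundspeed 121.9 kt
Leg 4: heading 80.9°; drift -13.4° → track 67.5°, groundspeed 136.4 kt
Leg 5: heading 308.1°; drift +25.9° → track 334.0°, groundspeed 108.0 kt

Leg 1: track=86.0°, groundspeed=123.5 kt
Leg 2: track=65.0°, groundspeed=137.8 kt
Leg 3: track=87.8°, groundspeed=121.9 kt
Leg 4: track=67.5°, groundspeed=136.4 kt
Leg 5: track=334.0°, groundspeed=108.0 kt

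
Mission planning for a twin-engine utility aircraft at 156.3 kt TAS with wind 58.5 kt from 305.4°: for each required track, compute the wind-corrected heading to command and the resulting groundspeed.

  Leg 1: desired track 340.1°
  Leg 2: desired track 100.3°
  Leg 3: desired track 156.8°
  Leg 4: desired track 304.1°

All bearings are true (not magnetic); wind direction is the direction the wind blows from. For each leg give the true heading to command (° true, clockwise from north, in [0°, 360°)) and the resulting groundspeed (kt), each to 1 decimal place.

Leg 1: heading=327.8°, groundspeed=104.6 kt
Leg 2: heading=91.2°, groundspeed=207.3 kt
Leg 3: heading=168.0°, groundspeed=203.2 kt
Leg 4: heading=304.6°, groundspeed=97.8 kt

Leg 1: desired track 340.1°; wind correction -12.3° → command heading 327.8°, groundspeed 104.6 kt
Leg 2: desired track 100.3°; wind correction -9.1° → command heading 91.2°, groundspeed 207.3 kt
Leg 3: desired track 156.8°; wind correction +11.2° → command heading 168.0°, groundspeed 203.2 kt
Leg 4: desired track 304.1°; wind correction +0.5° → command heading 304.6°, groundspeed 97.8 kt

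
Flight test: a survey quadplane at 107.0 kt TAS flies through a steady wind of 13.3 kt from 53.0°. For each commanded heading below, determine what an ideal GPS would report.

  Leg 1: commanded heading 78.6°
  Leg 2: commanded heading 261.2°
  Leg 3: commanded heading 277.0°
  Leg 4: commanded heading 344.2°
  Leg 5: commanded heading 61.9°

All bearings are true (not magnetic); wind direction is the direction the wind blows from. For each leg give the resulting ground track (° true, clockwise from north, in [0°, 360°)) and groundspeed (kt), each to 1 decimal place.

Leg 1: track=82.1°, groundspeed=95.2 kt
Leg 2: track=258.2°, groundspeed=118.9 kt
Leg 3: track=272.5°, groundspeed=116.9 kt
Leg 4: track=337.3°, groundspeed=102.9 kt
Leg 5: track=63.2°, groundspeed=93.9 kt

Leg 1: heading 78.6°; drift +3.5° → track 82.1°, groundspeed 95.2 kt
Leg 2: heading 261.2°; drift -3.0° → track 258.2°, groundspeed 118.9 kt
Leg 3: heading 277.0°; drift -4.5° → track 272.5°, groundspeed 116.9 kt
Leg 4: heading 344.2°; drift -6.9° → track 337.3°, groundspeed 102.9 kt
Leg 5: heading 61.9°; drift +1.3° → track 63.2°, groundspeed 93.9 kt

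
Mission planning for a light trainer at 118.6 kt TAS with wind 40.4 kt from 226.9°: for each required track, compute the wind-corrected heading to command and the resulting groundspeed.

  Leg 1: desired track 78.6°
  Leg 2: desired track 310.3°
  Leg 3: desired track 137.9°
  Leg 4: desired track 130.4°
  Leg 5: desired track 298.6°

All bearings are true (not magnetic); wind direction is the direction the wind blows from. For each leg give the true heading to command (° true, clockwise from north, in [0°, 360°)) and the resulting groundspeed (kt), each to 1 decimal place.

Leg 1: desired track 78.6°; wind correction +10.3° → command heading 88.9°, groundspeed 151.1 kt
Leg 2: desired track 310.3°; wind correction -19.8° → command heading 290.5°, groundspeed 107.0 kt
Leg 3: desired track 137.9°; wind correction +19.9° → command heading 157.8°, groundspeed 110.8 kt
Leg 4: desired track 130.4°; wind correction +19.8° → command heading 150.2°, groundspeed 116.2 kt
Leg 5: desired track 298.6°; wind correction -18.9° → command heading 279.7°, groundspeed 99.5 kt

Leg 1: heading=88.9°, groundspeed=151.1 kt
Leg 2: heading=290.5°, groundspeed=107.0 kt
Leg 3: heading=157.8°, groundspeed=110.8 kt
Leg 4: heading=150.2°, groundspeed=116.2 kt
Leg 5: heading=279.7°, groundspeed=99.5 kt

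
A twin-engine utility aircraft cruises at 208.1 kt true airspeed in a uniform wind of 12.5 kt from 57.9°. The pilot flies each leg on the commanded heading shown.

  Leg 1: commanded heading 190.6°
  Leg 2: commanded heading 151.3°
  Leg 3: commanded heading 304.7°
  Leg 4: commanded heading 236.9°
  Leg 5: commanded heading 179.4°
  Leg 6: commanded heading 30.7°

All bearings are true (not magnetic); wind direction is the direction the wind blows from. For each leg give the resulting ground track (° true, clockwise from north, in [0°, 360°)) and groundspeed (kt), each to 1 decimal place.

Leg 1: track=193.0°, groundspeed=216.8 kt
Leg 2: track=154.7°, groundspeed=209.2 kt
Leg 3: track=301.6°, groundspeed=213.3 kt
Leg 4: track=237.0°, groundspeed=220.6 kt
Leg 5: track=182.2°, groundspeed=214.9 kt
Leg 6: track=29.0°, groundspeed=197.1 kt

Leg 1: heading 190.6°; drift +2.4° → track 193.0°, groundspeed 216.8 kt
Leg 2: heading 151.3°; drift +3.4° → track 154.7°, groundspeed 209.2 kt
Leg 3: heading 304.7°; drift -3.1° → track 301.6°, groundspeed 213.3 kt
Leg 4: heading 236.9°; drift +0.1° → track 237.0°, groundspeed 220.6 kt
Leg 5: heading 179.4°; drift +2.8° → track 182.2°, groundspeed 214.9 kt
Leg 6: heading 30.7°; drift -1.7° → track 29.0°, groundspeed 197.1 kt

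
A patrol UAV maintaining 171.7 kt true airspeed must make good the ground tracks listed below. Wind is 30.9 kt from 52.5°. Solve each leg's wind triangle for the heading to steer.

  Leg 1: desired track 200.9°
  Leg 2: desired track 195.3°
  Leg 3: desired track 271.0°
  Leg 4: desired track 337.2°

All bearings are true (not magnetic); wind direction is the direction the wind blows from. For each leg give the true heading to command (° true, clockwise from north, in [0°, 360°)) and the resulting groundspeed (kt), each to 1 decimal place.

Leg 1: heading=195.5°, groundspeed=197.3 kt
Leg 2: heading=189.1°, groundspeed=195.3 kt
Leg 3: heading=277.4°, groundspeed=194.8 kt
Leg 4: heading=347.2°, groundspeed=161.2 kt

Leg 1: desired track 200.9°; wind correction -5.4° → command heading 195.5°, groundspeed 197.3 kt
Leg 2: desired track 195.3°; wind correction -6.2° → command heading 189.1°, groundspeed 195.3 kt
Leg 3: desired track 271.0°; wind correction +6.4° → command heading 277.4°, groundspeed 194.8 kt
Leg 4: desired track 337.2°; wind correction +10.0° → command heading 347.2°, groundspeed 161.2 kt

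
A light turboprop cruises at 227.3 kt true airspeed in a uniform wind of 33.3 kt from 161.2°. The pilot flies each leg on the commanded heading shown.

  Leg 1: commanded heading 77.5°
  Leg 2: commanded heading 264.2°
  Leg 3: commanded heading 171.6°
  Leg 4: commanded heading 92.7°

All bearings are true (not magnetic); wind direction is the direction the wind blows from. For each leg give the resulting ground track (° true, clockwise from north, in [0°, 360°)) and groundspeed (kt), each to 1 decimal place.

Leg 1: track=69.1°, groundspeed=226.1 kt
Leg 2: track=272.1°, groundspeed=237.0 kt
Leg 3: track=173.4°, groundspeed=194.6 kt
Leg 4: track=84.5°, groundspeed=217.3 kt

Leg 1: heading 77.5°; drift -8.4° → track 69.1°, groundspeed 226.1 kt
Leg 2: heading 264.2°; drift +7.9° → track 272.1°, groundspeed 237.0 kt
Leg 3: heading 171.6°; drift +1.8° → track 173.4°, groundspeed 194.6 kt
Leg 4: heading 92.7°; drift -8.2° → track 84.5°, groundspeed 217.3 kt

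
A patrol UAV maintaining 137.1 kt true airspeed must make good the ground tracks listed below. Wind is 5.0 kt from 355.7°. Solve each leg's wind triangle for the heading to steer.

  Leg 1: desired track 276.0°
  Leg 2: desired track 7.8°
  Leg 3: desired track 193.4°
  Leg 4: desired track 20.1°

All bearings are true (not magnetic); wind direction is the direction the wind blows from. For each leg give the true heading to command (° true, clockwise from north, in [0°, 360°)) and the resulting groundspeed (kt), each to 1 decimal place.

Leg 1: heading=278.1°, groundspeed=136.1 kt
Leg 2: heading=7.4°, groundspeed=132.2 kt
Leg 3: heading=194.0°, groundspeed=141.9 kt
Leg 4: heading=19.2°, groundspeed=132.5 kt

Leg 1: desired track 276.0°; wind correction +2.1° → command heading 278.1°, groundspeed 136.1 kt
Leg 2: desired track 7.8°; wind correction -0.4° → command heading 7.4°, groundspeed 132.2 kt
Leg 3: desired track 193.4°; wind correction +0.6° → command heading 194.0°, groundspeed 141.9 kt
Leg 4: desired track 20.1°; wind correction -0.9° → command heading 19.2°, groundspeed 132.5 kt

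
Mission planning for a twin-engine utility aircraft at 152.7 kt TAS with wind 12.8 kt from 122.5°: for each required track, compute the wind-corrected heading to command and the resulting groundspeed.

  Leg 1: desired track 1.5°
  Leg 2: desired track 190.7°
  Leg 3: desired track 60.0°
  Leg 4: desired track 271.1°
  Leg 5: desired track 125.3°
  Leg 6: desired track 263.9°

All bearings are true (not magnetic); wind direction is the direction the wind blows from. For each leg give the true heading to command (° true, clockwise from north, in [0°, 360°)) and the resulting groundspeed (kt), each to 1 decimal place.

Leg 1: heading=5.6°, groundspeed=158.9 kt
Leg 2: heading=186.2°, groundspeed=147.5 kt
Leg 3: heading=64.3°, groundspeed=146.4 kt
Leg 4: heading=268.6°, groundspeed=163.5 kt
Leg 5: heading=125.1°, groundspeed=139.9 kt
Leg 6: heading=260.9°, groundspeed=162.5 kt

Leg 1: desired track 1.5°; wind correction +4.1° → command heading 5.6°, groundspeed 158.9 kt
Leg 2: desired track 190.7°; wind correction -4.5° → command heading 186.2°, groundspeed 147.5 kt
Leg 3: desired track 60.0°; wind correction +4.3° → command heading 64.3°, groundspeed 146.4 kt
Leg 4: desired track 271.1°; wind correction -2.5° → command heading 268.6°, groundspeed 163.5 kt
Leg 5: desired track 125.3°; wind correction -0.2° → command heading 125.1°, groundspeed 139.9 kt
Leg 6: desired track 263.9°; wind correction -3.0° → command heading 260.9°, groundspeed 162.5 kt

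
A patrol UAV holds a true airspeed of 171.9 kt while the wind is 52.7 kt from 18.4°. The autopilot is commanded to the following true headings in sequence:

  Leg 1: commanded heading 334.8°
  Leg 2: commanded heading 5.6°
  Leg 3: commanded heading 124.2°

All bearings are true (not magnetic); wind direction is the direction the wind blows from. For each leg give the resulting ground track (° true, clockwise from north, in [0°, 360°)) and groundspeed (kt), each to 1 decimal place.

Leg 1: heading 334.8°; drift -15.2° → track 319.6°, groundspeed 138.6 kt
Leg 2: heading 5.6°; drift -5.5° → track 0.1°, groundspeed 121.1 kt
Leg 3: heading 124.2°; drift +15.2° → track 139.4°, groundspeed 193.0 kt

Leg 1: track=319.6°, groundspeed=138.6 kt
Leg 2: track=0.1°, groundspeed=121.1 kt
Leg 3: track=139.4°, groundspeed=193.0 kt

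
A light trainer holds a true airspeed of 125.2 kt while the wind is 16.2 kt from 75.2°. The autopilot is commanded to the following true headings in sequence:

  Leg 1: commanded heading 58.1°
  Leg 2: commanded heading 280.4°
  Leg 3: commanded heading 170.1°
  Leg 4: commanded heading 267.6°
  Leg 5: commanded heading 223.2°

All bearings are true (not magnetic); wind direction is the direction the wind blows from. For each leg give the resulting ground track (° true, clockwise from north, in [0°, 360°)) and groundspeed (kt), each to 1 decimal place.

Leg 1: track=55.6°, groundspeed=109.8 kt
Leg 2: track=277.6°, groundspeed=140.0 kt
Leg 3: track=177.4°, groundspeed=127.6 kt
Leg 4: track=266.2°, groundspeed=141.1 kt
Leg 5: track=226.7°, groundspeed=139.2 kt

Leg 1: heading 58.1°; drift -2.5° → track 55.6°, groundspeed 109.8 kt
Leg 2: heading 280.4°; drift -2.8° → track 277.6°, groundspeed 140.0 kt
Leg 3: heading 170.1°; drift +7.3° → track 177.4°, groundspeed 127.6 kt
Leg 4: heading 267.6°; drift -1.4° → track 266.2°, groundspeed 141.1 kt
Leg 5: heading 223.2°; drift +3.5° → track 226.7°, groundspeed 139.2 kt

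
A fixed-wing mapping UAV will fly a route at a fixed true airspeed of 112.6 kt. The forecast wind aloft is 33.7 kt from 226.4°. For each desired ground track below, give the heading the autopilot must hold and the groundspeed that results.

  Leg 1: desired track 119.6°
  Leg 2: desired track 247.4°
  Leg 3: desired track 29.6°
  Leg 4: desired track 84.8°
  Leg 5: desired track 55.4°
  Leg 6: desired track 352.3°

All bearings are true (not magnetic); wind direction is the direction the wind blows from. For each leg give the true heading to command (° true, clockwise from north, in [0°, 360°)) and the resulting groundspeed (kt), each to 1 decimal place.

Leg 1: heading=136.2°, groundspeed=117.6 kt
Leg 2: heading=241.2°, groundspeed=80.5 kt
Leg 3: heading=24.6°, groundspeed=144.4 kt
Leg 4: heading=95.5°, groundspeed=137.0 kt
Leg 5: heading=58.1°, groundspeed=145.8 kt
Leg 6: heading=338.3°, groundspeed=129.0 kt

Leg 1: desired track 119.6°; wind correction +16.6° → command heading 136.2°, groundspeed 117.6 kt
Leg 2: desired track 247.4°; wind correction -6.2° → command heading 241.2°, groundspeed 80.5 kt
Leg 3: desired track 29.6°; wind correction -5.0° → command heading 24.6°, groundspeed 144.4 kt
Leg 4: desired track 84.8°; wind correction +10.7° → command heading 95.5°, groundspeed 137.0 kt
Leg 5: desired track 55.4°; wind correction +2.7° → command heading 58.1°, groundspeed 145.8 kt
Leg 6: desired track 352.3°; wind correction -14.0° → command heading 338.3°, groundspeed 129.0 kt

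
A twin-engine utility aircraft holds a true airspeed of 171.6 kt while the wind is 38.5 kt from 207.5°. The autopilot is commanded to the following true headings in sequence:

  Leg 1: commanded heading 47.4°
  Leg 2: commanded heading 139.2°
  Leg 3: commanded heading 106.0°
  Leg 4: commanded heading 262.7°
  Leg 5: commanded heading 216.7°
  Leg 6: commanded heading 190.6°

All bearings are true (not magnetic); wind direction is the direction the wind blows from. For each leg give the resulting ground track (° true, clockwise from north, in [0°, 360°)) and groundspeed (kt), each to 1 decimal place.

Leg 1: heading 47.4°; drift -3.6° → track 43.8°, groundspeed 208.2 kt
Leg 2: heading 139.2°; drift -12.8° → track 126.4°, groundspeed 161.4 kt
Leg 3: heading 106.0°; drift -11.9° → track 94.1°, groundspeed 183.2 kt
Leg 4: heading 262.7°; drift +11.9° → track 274.6°, groundspeed 152.9 kt
Leg 5: heading 216.7°; drift +2.6° → track 219.3°, groundspeed 133.7 kt
Leg 6: heading 190.6°; drift -4.7° → track 185.9°, groundspeed 135.2 kt

Leg 1: track=43.8°, groundspeed=208.2 kt
Leg 2: track=126.4°, groundspeed=161.4 kt
Leg 3: track=94.1°, groundspeed=183.2 kt
Leg 4: track=274.6°, groundspeed=152.9 kt
Leg 5: track=219.3°, groundspeed=133.7 kt
Leg 6: track=185.9°, groundspeed=135.2 kt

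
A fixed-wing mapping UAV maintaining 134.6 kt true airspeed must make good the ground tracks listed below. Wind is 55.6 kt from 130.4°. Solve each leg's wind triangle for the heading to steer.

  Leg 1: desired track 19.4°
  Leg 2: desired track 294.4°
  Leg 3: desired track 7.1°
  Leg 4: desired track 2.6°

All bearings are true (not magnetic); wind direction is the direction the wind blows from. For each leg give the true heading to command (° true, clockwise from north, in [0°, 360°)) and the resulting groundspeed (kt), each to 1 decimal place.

Leg 1: desired track 19.4°; wind correction +22.7° → command heading 42.1°, groundspeed 144.1 kt
Leg 2: desired track 294.4°; wind correction -6.5° → command heading 287.9°, groundspeed 187.2 kt
Leg 3: desired track 7.1°; wind correction +20.2° → command heading 27.3°, groundspeed 156.8 kt
Leg 4: desired track 2.6°; wind correction +19.1° → command heading 21.7°, groundspeed 161.3 kt

Leg 1: heading=42.1°, groundspeed=144.1 kt
Leg 2: heading=287.9°, groundspeed=187.2 kt
Leg 3: heading=27.3°, groundspeed=156.8 kt
Leg 4: heading=21.7°, groundspeed=161.3 kt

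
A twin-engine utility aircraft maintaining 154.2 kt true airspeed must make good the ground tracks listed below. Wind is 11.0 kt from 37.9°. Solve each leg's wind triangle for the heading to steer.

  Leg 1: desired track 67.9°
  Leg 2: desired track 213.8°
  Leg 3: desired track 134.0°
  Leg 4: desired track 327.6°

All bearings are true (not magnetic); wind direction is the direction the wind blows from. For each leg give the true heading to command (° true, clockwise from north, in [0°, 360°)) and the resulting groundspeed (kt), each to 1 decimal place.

Leg 1: desired track 67.9°; wind correction -2.0° → command heading 65.9°, groundspeed 144.6 kt
Leg 2: desired track 213.8°; wind correction -0.3° → command heading 213.5°, groundspeed 165.2 kt
Leg 3: desired track 134.0°; wind correction -4.1° → command heading 129.9°, groundspeed 155.0 kt
Leg 4: desired track 327.6°; wind correction +3.9° → command heading 331.5°, groundspeed 150.1 kt

Leg 1: heading=65.9°, groundspeed=144.6 kt
Leg 2: heading=213.5°, groundspeed=165.2 kt
Leg 3: heading=129.9°, groundspeed=155.0 kt
Leg 4: heading=331.5°, groundspeed=150.1 kt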